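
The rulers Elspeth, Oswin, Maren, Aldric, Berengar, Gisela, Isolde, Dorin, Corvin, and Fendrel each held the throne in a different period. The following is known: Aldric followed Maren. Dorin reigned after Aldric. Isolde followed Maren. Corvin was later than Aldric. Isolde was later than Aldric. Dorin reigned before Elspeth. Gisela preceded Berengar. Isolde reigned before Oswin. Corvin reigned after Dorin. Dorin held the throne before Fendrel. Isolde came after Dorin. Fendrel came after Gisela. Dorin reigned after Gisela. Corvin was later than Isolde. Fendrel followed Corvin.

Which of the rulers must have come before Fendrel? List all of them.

Directly stated before Fendrel: Corvin, Dorin, and Gisela.
Aldric reaches Fendrel via Aldric → Dorin → Fendrel.
Isolde reaches Fendrel via Isolde → Corvin → Fendrel.
Maren reaches Fendrel via Maren → Aldric → Dorin → Fendrel.

Aldric, Corvin, Dorin, Gisela, Isolde, Maren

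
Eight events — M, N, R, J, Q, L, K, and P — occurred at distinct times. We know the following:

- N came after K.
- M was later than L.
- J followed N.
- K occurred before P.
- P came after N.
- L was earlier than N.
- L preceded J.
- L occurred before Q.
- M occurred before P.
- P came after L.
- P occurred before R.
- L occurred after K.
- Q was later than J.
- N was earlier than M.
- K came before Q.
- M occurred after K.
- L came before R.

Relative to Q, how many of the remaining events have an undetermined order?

3

Forced before Q: J, K, L, and N.
That leaves M, P, and R with no forced order relative to Q — 3.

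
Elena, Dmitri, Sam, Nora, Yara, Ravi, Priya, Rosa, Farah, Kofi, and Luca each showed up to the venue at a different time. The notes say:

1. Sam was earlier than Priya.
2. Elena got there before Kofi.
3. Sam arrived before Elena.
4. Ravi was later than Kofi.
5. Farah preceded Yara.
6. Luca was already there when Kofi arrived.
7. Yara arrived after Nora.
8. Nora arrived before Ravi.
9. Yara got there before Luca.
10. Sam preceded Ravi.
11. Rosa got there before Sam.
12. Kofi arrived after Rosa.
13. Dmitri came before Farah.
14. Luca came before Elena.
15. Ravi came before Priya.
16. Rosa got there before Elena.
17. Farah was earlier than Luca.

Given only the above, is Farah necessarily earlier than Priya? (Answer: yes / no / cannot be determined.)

yes

Chain the constraints: Farah → Luca → Kofi → Ravi → Priya. Each link is directly stated, so Farah comes before Priya.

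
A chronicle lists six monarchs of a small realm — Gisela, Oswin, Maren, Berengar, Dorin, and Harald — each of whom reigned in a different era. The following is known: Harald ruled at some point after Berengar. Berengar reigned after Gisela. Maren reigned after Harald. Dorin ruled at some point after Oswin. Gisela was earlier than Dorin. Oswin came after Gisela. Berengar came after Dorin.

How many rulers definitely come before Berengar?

Directly stated before Berengar: Dorin and Gisela.
Oswin reaches Berengar via Oswin → Dorin → Berengar.
That's Dorin, Gisela, and Oswin — 3 in all.

3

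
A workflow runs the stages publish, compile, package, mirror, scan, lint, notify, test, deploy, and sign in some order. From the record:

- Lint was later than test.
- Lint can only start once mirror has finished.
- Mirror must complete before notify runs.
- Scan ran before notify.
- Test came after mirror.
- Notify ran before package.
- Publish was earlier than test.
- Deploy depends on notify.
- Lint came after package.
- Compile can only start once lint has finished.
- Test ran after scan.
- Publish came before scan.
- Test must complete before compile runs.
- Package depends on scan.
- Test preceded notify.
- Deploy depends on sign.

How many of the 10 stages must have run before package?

Directly stated before package: notify and scan.
Mirror reaches package via mirror → notify → package.
Publish reaches package via publish → scan → package.
Test reaches package via test → notify → package.
That's mirror, notify, publish, scan, and test — 5 in all.

5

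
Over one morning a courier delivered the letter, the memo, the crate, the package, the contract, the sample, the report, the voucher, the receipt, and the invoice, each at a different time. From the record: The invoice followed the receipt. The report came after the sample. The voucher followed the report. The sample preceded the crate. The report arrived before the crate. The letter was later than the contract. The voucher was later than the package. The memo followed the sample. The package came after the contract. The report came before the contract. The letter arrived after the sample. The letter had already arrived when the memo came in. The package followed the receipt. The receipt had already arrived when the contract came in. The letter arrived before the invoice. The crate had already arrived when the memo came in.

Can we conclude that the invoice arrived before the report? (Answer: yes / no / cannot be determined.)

Tracing the constraints gives the report → the contract → the letter → the invoice, so the report must come before the invoice.
That means the invoice cannot be before the report.

no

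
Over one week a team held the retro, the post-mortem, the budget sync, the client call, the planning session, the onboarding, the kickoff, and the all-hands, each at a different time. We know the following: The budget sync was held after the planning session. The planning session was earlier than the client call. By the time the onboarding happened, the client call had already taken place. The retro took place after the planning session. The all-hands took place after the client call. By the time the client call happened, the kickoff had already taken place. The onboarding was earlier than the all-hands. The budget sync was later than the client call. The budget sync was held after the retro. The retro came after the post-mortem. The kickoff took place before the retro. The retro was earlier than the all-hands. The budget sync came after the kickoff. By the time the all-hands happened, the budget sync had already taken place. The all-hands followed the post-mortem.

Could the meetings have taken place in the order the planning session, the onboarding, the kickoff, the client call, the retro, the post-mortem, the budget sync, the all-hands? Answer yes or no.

The constraints require the client call before the onboarding, but in the proposed sequence the onboarding appears ahead of the client call. That one violation is enough.

no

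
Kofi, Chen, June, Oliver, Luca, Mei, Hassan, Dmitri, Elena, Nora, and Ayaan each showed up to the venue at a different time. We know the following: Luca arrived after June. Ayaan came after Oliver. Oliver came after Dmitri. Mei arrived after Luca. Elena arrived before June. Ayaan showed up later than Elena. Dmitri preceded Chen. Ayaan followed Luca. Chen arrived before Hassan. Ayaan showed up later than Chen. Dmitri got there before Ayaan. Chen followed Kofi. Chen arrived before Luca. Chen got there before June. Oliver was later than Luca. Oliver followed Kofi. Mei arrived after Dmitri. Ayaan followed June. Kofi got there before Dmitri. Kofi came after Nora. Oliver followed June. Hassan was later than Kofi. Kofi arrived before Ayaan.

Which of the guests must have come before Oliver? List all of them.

Chen, Dmitri, Elena, June, Kofi, Luca, Nora

Directly stated before Oliver: Dmitri, June, Kofi, and Luca.
Chen reaches Oliver via Chen → June → Oliver.
Elena reaches Oliver via Elena → June → Oliver.
Nora reaches Oliver via Nora → Kofi → Oliver.
No chain forces Hassan (or any of the others) ahead of Oliver.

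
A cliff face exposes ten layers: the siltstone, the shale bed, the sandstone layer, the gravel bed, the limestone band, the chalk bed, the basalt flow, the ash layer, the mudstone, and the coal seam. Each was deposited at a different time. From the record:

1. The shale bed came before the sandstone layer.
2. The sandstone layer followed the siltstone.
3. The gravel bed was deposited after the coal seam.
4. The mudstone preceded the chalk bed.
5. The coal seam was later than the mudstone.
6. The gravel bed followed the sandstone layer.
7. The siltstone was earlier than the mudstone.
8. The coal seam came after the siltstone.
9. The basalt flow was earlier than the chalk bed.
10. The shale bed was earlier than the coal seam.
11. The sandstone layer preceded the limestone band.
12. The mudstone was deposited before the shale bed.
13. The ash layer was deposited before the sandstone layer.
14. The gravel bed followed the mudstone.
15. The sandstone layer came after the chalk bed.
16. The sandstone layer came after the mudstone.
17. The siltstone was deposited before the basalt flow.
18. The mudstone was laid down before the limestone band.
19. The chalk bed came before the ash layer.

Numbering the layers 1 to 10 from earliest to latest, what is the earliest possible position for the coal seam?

The mudstone, the shale bed, and the siltstone must all come before the coal seam — 3 forced predecessors.
Nothing else is forced ahead of the coal seam, so its earliest slot is position 3 + 1 = 4.

4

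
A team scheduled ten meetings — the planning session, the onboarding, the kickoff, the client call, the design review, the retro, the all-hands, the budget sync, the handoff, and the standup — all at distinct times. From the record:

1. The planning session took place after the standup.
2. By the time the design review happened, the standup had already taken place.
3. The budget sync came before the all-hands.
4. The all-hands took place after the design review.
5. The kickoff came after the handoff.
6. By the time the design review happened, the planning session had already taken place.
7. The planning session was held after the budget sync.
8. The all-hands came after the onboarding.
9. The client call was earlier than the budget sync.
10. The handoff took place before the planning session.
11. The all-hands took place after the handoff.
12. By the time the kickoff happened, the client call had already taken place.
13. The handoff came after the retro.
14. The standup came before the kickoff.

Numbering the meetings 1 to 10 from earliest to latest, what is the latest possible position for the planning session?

8

The planning session must come before the all-hands and the design review — 2 meetings forced after it.
Everything else can be placed before the planning session in some valid order, so the planning session can sit as late as position 10 − 2 = 8.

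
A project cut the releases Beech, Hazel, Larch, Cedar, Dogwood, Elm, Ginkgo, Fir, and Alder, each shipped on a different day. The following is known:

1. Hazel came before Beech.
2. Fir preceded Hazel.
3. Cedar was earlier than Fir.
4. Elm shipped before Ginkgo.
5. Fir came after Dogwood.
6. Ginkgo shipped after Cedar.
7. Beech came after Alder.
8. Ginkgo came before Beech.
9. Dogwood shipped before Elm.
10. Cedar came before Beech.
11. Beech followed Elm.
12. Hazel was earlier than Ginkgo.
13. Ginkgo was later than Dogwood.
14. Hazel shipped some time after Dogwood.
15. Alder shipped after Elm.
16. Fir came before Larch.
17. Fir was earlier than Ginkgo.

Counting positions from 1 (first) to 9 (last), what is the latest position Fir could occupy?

Fir must come before Beech, Ginkgo, Hazel, and Larch — 4 releases forced after it.
Everything else can be placed before Fir in some valid order, so Fir can sit as late as position 9 − 4 = 5.

5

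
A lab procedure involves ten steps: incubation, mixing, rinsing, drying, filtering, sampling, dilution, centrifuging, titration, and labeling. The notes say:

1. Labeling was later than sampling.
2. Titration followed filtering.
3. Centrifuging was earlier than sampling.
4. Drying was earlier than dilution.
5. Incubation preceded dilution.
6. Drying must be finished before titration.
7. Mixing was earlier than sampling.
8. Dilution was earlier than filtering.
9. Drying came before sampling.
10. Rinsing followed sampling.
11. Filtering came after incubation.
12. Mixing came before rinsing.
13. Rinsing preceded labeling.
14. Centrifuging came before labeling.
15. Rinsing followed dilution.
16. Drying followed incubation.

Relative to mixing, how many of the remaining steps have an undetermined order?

Forced after mixing: labeling, rinsing, and sampling.
That leaves centrifuging, dilution, drying, filtering, incubation, and titration with no forced order relative to mixing — 6.

6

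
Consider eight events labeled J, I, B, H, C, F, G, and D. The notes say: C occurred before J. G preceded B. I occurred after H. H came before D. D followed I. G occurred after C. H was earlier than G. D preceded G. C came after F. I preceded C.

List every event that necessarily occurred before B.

C, D, F, G, H, I

Directly stated before B: G.
C reaches B via C → G → B.
D reaches B via D → G → B.
F reaches B via F → C → G → B.
Likewise H and I each reach B by chaining the stated constraints.
No chain forces J ahead of B.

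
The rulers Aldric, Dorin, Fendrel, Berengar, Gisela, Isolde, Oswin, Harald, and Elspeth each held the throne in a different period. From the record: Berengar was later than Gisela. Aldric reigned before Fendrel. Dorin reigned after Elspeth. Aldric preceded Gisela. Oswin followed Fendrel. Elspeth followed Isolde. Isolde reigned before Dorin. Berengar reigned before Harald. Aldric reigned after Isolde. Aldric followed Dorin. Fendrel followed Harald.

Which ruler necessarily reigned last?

Oswin

Every other ruler has a chain of constraints placing them before Oswin, so Oswin is last.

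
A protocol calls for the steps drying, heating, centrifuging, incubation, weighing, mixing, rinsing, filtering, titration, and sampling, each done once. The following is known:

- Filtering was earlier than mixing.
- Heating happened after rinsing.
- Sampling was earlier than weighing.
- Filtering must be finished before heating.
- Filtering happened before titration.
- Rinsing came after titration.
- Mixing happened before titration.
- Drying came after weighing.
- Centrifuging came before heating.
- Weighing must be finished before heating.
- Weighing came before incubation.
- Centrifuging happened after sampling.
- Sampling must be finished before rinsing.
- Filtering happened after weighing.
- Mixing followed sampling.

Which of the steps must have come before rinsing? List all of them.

filtering, mixing, sampling, titration, weighing

Directly stated before rinsing: sampling and titration.
Filtering reaches rinsing via filtering → titration → rinsing.
Mixing reaches rinsing via mixing → titration → rinsing.
Weighing reaches rinsing via weighing → filtering → titration → rinsing.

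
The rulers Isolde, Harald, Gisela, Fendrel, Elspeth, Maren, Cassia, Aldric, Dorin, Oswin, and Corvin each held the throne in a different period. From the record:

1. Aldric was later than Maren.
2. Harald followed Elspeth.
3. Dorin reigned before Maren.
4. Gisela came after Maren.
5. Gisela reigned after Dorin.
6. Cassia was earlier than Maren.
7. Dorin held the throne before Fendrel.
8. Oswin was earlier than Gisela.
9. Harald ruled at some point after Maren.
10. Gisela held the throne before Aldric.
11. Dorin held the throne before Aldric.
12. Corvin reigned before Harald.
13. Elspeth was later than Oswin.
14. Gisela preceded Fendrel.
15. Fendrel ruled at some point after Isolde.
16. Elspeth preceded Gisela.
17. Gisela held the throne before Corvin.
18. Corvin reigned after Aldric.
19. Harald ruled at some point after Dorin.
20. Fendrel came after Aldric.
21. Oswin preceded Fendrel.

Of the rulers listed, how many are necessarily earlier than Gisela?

Directly stated before Gisela: Dorin, Elspeth, Maren, and Oswin.
Cassia reaches Gisela via Cassia → Maren → Gisela.
No chain forces Isolde (or any of the others) ahead of Gisela.
That's Cassia, Dorin, Elspeth, Maren, and Oswin — 5 in all.

5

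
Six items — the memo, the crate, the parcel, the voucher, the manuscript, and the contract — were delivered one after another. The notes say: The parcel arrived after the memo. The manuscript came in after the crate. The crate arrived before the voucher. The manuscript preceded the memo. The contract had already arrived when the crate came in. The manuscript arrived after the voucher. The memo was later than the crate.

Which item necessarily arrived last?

Every other item has a chain of constraints placing it before the parcel, so the parcel is last.

the parcel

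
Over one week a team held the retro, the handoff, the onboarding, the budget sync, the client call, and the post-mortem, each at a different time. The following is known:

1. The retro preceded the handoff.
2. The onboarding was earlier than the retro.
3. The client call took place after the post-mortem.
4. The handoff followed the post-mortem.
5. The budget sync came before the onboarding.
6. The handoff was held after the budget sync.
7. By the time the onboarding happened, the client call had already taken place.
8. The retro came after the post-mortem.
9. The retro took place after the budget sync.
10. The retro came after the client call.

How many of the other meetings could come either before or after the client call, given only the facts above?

1

Forced before the client call: the post-mortem; forced after the client call: the handoff, the onboarding, and the retro.
That leaves the budget sync with no forced order relative to the client call — 1.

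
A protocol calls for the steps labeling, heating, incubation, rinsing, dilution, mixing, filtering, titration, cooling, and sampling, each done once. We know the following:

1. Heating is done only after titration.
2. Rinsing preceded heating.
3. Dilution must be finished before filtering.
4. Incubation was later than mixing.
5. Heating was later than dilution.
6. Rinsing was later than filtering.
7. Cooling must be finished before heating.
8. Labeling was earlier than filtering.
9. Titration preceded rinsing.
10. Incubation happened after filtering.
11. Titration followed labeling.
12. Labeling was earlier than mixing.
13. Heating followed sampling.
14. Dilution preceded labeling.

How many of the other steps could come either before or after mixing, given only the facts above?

6

Forced before mixing: dilution and labeling; forced after mixing: incubation.
That leaves cooling, filtering, heating, rinsing, sampling, and titration with no forced order relative to mixing — 6.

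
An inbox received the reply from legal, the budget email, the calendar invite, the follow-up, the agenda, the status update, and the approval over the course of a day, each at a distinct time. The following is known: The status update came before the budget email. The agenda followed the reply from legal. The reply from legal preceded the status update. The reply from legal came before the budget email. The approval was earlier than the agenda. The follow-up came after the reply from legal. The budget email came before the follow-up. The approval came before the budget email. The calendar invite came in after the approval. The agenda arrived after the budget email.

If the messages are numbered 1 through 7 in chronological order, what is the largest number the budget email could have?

5

The budget email must come before the agenda and the follow-up — 2 messages forced after it.
Everything else can be placed before the budget email in some valid order, so the budget email can sit as late as position 7 − 2 = 5.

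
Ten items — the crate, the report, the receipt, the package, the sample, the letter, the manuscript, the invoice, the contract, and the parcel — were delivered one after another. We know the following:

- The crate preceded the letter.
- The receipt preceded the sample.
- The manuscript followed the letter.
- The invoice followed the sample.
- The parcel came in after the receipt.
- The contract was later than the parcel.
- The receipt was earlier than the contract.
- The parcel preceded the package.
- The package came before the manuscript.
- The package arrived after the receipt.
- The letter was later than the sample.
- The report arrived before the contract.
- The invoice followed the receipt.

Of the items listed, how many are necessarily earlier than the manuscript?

Directly stated before the manuscript: the letter and the package.
The crate reaches the manuscript via the crate → the letter → the manuscript.
The parcel reaches the manuscript via the parcel → the package → the manuscript.
The receipt reaches the manuscript via the receipt → the package → the manuscript.
Likewise the sample reaches the manuscript by chaining the stated constraints.
No chain forces the contract (or any of the others) ahead of the manuscript.
That's the crate, the letter, the package, the parcel, the receipt, and the sample — 6 in all.

6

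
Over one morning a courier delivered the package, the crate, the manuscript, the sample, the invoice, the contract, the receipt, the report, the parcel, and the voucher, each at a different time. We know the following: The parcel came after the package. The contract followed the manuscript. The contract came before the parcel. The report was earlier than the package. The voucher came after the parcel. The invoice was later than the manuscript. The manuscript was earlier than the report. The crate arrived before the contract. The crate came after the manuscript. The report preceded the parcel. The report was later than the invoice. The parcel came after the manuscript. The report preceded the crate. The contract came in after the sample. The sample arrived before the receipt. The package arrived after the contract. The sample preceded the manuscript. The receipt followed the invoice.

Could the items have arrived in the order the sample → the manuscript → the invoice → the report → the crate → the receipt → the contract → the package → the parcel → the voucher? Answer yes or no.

yes

Check each stated constraint against the proposed order — e.g. the sample is ahead of the contract; the manuscript is ahead of the parcel. Every pair is in the required order; nothing is violated.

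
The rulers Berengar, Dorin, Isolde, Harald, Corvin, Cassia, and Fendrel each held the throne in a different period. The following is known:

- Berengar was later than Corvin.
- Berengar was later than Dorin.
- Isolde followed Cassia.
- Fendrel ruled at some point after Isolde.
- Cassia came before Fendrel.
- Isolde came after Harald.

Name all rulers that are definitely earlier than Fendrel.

Cassia, Harald, Isolde

Directly stated before Fendrel: Cassia and Isolde.
Harald reaches Fendrel via Harald → Isolde → Fendrel.
No chain forces Corvin (or any of the others) ahead of Fendrel.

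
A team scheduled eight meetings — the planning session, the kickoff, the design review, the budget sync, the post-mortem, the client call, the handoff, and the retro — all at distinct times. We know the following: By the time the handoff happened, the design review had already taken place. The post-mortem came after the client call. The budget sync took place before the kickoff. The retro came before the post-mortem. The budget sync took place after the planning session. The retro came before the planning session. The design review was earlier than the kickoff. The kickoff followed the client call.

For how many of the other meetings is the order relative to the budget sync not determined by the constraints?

Forced before the budget sync: the planning session and the retro; forced after the budget sync: the kickoff.
That leaves the client call, the design review, the handoff, and the post-mortem with no forced order relative to the budget sync — 4.

4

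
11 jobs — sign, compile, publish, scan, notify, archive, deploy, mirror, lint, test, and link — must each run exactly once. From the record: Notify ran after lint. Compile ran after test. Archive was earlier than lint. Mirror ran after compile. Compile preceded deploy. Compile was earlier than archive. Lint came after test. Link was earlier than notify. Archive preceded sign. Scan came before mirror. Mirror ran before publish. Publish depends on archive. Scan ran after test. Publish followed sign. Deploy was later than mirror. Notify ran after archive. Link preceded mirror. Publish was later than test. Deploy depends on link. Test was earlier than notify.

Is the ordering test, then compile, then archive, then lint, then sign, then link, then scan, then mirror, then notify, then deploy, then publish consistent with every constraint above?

yes

Check each stated constraint against the proposed order — e.g. archive is ahead of publish; test is ahead of publish. Every pair is in the required order; nothing is violated.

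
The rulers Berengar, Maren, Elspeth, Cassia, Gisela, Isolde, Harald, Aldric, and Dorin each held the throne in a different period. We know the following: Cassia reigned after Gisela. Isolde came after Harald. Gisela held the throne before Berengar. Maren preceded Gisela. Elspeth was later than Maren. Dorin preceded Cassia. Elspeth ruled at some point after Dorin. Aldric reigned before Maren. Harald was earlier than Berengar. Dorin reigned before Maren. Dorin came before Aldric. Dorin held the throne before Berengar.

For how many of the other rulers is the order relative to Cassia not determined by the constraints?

Forced before Cassia: Aldric, Dorin, Gisela, and Maren.
That leaves Berengar, Elspeth, Harald, and Isolde with no forced order relative to Cassia — 4.

4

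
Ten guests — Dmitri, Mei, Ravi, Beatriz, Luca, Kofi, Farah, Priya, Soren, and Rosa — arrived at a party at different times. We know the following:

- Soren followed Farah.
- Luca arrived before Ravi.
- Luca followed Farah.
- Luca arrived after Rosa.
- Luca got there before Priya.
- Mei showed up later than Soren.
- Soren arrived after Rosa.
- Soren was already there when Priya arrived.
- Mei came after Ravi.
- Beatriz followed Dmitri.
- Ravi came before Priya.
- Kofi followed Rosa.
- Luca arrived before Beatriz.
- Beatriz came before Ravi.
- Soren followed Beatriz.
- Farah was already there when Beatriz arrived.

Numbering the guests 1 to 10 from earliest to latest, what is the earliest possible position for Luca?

3

Farah and Rosa must both come before Luca — 2 forced predecessors.
Nothing else is forced ahead of Luca, so their earliest slot is position 2 + 1 = 3.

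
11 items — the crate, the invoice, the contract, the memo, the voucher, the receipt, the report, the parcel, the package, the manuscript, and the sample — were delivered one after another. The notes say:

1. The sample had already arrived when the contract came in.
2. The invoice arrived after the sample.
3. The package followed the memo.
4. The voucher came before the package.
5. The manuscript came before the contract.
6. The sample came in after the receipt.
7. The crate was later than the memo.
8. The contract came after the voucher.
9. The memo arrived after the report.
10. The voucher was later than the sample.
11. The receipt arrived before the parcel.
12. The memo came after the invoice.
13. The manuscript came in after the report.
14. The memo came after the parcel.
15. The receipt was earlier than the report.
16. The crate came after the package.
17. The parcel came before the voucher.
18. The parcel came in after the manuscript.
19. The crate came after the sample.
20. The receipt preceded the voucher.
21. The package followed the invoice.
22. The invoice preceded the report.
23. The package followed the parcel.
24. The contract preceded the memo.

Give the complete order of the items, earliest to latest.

The constraints fix every adjacent pair, so only one ordering works:
the receipt → the sample → the invoice → the report → the manuscript → the parcel → the voucher → the contract → the memo → the package → the crate.

the receipt, the sample, the invoice, the report, the manuscript, the parcel, the voucher, the contract, the memo, the package, the crate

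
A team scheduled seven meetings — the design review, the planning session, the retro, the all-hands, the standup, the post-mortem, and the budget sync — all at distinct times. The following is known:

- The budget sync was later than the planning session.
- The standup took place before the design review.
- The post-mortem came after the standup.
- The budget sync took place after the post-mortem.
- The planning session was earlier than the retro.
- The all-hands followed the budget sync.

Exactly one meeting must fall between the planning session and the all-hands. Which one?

the budget sync

Tracing the constraints gives the planning session → the budget sync → the all-hands, so the budget sync sits after the planning session and before the all-hands.
No other meeting is forced both after the planning session and before the all-hands.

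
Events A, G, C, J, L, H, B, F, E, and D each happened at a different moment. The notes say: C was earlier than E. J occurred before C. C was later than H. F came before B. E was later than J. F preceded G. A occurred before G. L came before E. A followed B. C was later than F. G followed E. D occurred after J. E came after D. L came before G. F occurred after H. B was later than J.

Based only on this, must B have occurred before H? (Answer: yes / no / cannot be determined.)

no

Tracing the constraints gives H → F → B, so H must come before B.
That means B cannot be before H.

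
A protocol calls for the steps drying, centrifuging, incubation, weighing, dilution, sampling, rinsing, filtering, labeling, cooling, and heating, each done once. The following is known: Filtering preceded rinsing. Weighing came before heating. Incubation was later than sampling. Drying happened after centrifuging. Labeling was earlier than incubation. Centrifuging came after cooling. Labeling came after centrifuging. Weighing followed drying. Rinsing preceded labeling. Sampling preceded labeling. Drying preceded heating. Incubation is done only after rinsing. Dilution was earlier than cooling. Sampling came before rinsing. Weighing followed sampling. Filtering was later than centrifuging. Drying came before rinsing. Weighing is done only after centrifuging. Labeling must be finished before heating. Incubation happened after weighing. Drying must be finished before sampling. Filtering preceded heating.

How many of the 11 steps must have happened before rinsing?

6

Directly stated before rinsing: drying, filtering, and sampling.
Centrifuging reaches rinsing via centrifuging → filtering → rinsing.
Cooling reaches rinsing via cooling → centrifuging → filtering → rinsing.
Dilution reaches rinsing via dilution → cooling → centrifuging → filtering → rinsing.
No chain forces labeling (or any of the others) ahead of rinsing.
That's centrifuging, cooling, dilution, drying, filtering, and sampling — 6 in all.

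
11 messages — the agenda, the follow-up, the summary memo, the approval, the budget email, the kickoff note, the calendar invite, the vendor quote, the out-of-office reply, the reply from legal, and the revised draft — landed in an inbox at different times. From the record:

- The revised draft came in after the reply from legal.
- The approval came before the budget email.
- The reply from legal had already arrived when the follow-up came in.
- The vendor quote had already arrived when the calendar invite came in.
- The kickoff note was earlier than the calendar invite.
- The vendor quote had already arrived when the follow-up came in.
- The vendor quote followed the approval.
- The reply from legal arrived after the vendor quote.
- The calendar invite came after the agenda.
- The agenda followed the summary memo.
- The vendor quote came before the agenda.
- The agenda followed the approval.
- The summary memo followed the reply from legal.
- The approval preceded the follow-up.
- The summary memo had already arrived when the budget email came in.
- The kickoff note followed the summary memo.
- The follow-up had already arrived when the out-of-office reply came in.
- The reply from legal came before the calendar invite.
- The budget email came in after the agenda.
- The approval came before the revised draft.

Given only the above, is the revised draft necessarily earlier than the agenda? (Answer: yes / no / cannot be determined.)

cannot be determined

No chain of stated constraints runs from the revised draft to the agenda, and none runs from the agenda to the revised draft either.
So the relative order of the revised draft and the agenda is not fixed by the given facts.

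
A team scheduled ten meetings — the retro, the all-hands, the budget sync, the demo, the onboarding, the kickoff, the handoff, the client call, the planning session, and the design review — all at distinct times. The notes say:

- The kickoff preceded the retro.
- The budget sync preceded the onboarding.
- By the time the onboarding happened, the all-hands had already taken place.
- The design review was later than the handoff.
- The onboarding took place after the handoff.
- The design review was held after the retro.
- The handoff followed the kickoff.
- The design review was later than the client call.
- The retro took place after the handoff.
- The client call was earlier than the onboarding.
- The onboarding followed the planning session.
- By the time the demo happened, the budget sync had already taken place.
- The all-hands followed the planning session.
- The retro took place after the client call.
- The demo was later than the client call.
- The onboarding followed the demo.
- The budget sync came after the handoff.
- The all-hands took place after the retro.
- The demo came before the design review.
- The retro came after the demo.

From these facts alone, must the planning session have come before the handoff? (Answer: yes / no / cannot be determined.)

cannot be determined

No chain of stated constraints runs from the planning session to the handoff, and none runs from the handoff to the planning session either.
So the relative order of the planning session and the handoff is not fixed by the given facts.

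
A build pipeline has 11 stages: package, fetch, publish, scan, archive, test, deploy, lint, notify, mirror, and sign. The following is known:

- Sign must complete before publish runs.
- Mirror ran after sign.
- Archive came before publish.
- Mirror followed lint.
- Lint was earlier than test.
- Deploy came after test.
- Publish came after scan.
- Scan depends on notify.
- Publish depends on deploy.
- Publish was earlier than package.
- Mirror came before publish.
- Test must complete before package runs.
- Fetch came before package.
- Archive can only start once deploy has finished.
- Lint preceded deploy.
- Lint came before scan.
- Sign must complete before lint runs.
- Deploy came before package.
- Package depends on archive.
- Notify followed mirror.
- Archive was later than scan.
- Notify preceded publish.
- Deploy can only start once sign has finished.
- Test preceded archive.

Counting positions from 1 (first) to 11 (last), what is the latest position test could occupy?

Test must come before archive, deploy, package, and publish — 4 stages forced after it.
Everything else can be placed before test in some valid order, so test can sit as late as position 11 − 4 = 7.

7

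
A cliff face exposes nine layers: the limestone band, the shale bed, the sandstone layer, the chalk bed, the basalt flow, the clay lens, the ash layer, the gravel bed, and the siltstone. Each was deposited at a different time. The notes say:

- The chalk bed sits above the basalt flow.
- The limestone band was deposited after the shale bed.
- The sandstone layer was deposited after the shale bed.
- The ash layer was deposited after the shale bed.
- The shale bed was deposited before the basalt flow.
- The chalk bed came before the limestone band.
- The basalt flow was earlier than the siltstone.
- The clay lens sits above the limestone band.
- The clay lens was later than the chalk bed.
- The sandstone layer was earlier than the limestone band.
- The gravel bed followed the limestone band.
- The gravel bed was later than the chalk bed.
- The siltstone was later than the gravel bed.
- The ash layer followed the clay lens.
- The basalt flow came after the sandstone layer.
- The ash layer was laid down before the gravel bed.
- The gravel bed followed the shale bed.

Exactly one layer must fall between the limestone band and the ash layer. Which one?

the clay lens

Tracing the constraints gives the limestone band → the clay lens → the ash layer, so the clay lens sits after the limestone band and before the ash layer.
No other layer is forced both after the limestone band and before the ash layer.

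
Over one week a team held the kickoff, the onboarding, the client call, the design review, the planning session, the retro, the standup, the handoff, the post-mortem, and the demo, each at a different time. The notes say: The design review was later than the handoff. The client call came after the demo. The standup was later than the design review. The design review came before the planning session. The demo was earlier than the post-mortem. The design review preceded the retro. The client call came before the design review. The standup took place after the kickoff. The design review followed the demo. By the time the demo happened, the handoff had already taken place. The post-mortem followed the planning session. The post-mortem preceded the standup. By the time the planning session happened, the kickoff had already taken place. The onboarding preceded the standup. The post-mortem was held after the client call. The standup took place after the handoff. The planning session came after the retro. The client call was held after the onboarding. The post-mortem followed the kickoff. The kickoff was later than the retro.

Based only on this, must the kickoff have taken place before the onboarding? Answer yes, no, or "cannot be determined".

Tracing the constraints gives the onboarding → the client call → the design review → the retro → the kickoff, so the onboarding must come before the kickoff.
That means the kickoff cannot be before the onboarding.

no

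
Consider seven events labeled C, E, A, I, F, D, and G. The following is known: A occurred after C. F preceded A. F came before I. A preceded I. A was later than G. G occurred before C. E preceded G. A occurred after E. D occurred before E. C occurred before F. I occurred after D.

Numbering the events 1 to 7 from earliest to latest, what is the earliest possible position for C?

D, E, and G must all come before C — 3 forced predecessors.
Nothing else is forced ahead of C, so its earliest slot is position 3 + 1 = 4.

4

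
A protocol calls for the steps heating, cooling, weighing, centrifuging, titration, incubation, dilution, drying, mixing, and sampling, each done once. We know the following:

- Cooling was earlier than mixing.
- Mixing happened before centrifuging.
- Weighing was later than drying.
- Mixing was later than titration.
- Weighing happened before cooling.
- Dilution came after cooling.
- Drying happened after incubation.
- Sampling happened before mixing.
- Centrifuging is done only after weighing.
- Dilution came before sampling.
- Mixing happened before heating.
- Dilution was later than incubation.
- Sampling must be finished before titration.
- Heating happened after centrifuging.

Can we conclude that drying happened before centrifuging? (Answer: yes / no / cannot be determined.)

Chain the constraints: drying → weighing → centrifuging. Each link is directly stated, so drying comes before centrifuging.

yes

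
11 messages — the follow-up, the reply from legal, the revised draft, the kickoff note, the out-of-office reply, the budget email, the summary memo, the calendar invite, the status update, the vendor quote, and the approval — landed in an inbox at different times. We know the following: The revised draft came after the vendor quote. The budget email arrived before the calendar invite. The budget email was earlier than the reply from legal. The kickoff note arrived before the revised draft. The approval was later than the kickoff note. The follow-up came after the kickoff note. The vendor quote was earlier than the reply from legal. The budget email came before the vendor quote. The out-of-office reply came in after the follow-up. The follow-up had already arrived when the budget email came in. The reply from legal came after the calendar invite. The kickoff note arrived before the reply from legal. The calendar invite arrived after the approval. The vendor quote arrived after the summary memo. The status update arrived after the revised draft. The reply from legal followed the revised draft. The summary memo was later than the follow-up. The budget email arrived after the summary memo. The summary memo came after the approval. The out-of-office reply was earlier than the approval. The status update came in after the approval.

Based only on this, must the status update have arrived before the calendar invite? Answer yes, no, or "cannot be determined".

cannot be determined

No chain of stated constraints runs from the status update to the calendar invite, and none runs from the calendar invite to the status update either.
So the relative order of the status update and the calendar invite is not fixed by the given facts.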